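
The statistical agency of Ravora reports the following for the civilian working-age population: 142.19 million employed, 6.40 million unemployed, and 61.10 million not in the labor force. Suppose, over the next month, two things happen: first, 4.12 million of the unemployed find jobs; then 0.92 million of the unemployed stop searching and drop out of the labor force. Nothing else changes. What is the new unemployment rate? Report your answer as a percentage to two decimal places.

New unemployment rate ≈ 0.92%.

Initially, labor force = 142.19 + 6.40 = 148.59 million, so u = 6.40/148.59 = 4.31%.
After the first change, unemployed falls and employed rises by 4.12; labor force unchanged → E = 146.31, U = 2.28, labor force = 148.59 million.
After the second change, unemployed and labor force both fall by 0.92 → E = 146.31, U = 1.36, labor force = 147.67 million.
New unemployment rate = 1.36 / 147.67 = 0.92%.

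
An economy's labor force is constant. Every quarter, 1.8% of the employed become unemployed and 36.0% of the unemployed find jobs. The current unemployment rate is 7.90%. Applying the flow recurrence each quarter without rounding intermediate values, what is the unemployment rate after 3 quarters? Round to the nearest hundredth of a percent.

With a fixed labor force, u_{t+1} = u_t + s·(1−u_t) − f·u_t = u_t·(1−s−f) + s.
Here 1−s−f = 0.622 and s = 0.018.
u_1 = 0.079000 × 0.622 + 0.018 = 0.067138.
u_2 = 0.067138 × 0.622 + 0.018 = 0.059760.
u_3 = 0.059760 × 0.622 + 0.018 = 0.055171.

Unemployment rate after three quarters ≈ 5.52%.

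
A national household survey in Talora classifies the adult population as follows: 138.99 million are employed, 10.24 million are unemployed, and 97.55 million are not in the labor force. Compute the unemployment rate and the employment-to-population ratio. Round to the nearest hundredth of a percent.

Labor force = employed + unemployed = 138.99 + 10.24 = 149.23 million.
Working-age population = 149.23 + 97.55 = 246.78 million.
Unemployment rate = 10.24 / 149.23 = 6.86%.
Employment-population ratio = 138.99 / 246.78 = 56.32%.

Unemployment rate ≈ 6.86%; employment-population ratio ≈ 56.32%.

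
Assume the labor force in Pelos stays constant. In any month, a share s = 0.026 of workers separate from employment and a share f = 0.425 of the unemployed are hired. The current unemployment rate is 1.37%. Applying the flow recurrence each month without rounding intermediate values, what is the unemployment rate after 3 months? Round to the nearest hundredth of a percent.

Unemployment rate after three months ≈ 5.04%.

With a fixed labor force, u_{t+1} = u_t + s·(1−u_t) − f·u_t = u_t·(1−s−f) + s.
Here 1−s−f = 0.549 and s = 0.026.
u_1 = 0.013700 × 0.549 + 0.026 = 0.033521.
u_2 = 0.033521 × 0.549 + 0.026 = 0.044403.
u_3 = 0.044403 × 0.549 + 0.026 = 0.050377.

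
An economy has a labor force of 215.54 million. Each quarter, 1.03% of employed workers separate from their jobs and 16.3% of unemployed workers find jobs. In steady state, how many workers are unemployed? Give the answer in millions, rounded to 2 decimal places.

About 12.81 million are unemployed in steady state.

Steady-state unemployment rate u* = s/(s+f) = 1.03/(1.03+16.3) = 0.059435.
Unemployed = u* × labor force = 0.059435 × 215.54 ≈ 12.81 million.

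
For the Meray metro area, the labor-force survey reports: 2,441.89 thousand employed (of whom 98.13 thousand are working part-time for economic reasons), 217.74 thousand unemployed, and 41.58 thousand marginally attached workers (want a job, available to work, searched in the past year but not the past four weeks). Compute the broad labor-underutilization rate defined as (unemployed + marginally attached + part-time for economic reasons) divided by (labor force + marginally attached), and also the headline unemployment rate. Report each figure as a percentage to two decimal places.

Broad underutilization rate ≈ 13.23%; headline unemployment rate ≈ 8.19%.

Labor force = 2,441.89 + 217.74 = 2,659.63 thousand.
Numerator = 217.74 + 41.58 + 98.13 = 357.45 thousand.
Denominator = 2,659.63 + 41.58 = 2,701.21 thousand.
Broad rate = 357.45 / 2,701.21 = 13.23%.
Headline unemployment rate = 217.74 / 2,659.63 = 8.19%.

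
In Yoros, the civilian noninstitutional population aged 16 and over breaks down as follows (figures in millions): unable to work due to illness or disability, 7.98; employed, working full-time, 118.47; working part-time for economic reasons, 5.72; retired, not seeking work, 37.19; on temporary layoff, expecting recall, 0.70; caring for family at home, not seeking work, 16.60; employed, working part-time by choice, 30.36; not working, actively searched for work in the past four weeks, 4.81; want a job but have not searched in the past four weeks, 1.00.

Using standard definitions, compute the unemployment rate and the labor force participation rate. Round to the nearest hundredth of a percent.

Unemployment rate ≈ 3.44%; labor force participation rate ≈ 71.83%.

Employed = 118.47 + 5.72 + 30.36 = 154.55 million (anyone who worked, including part-time for economic reasons, counts as employed).
Unemployed = 0.70 + 4.81 = 5.51 million (jobless and actively searching, or on temporary layoff).
Labor force = 154.55 + 5.51 = 160.06 million.
Not in labor force = 7.98 + 37.19 + 16.60 + 1.00 = 62.77 million (those not working and not actively searching are outside the labor force — including those who want a job but have given up searching).
Civilian working-age population = 160.06 + 62.77 = 222.83 million.
Unemployment rate = 5.51 / 160.06 = 3.44%.
Labor force participation rate = 160.06 / 222.83 = 71.83%.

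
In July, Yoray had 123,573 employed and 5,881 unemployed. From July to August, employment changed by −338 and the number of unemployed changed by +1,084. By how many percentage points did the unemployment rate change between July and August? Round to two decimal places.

July: labor force = 123,573 + 5,881 = 129,454; u = 5,881/129,454 = 4.54%.
August: labor force = 123,235 + 6,965 = 130,200; u = 6,965/130,200 = 5.35%.
Change = 5.35% − 4.54% = +0.81 pp.

The unemployment rate changed by +0.81 percentage points.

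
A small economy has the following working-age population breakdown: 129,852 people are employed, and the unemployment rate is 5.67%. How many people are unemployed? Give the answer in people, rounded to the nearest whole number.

About 7,805 are unemployed.

Let U be the number unemployed. The labor force is E + U, and U/(E+U) = 0.0567.
So U = 0.0567 × 129,852 / (1 − 0.0567) = 7362.61 / 0.9433 ≈ 7,805.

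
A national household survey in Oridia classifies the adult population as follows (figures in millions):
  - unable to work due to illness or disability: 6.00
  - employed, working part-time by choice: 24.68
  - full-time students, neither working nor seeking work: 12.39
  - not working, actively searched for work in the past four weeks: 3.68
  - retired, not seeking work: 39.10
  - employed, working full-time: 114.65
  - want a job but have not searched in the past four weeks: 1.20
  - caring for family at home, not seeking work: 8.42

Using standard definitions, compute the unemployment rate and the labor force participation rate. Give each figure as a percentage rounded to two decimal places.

Employed = 24.68 + 114.65 = 139.33 million.
Unemployed = 3.68 million.
Labor force = 139.33 + 3.68 = 143.01 million.
Not in labor force = 6.00 + 12.39 + 39.10 + 1.20 + 8.42 = 67.11 million (those not working and not actively searching are outside the labor force — including those who want a job but have given up searching).
Civilian working-age population = 143.01 + 67.11 = 210.12 million.
Unemployment rate = 3.68 / 143.01 = 2.57%.
Labor force participation rate = 143.01 / 210.12 = 68.06%.

Unemployment rate ≈ 2.57%; labor force participation rate ≈ 68.06%.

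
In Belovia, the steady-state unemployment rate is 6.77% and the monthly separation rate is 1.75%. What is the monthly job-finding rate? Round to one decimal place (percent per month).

From u* = s/(s+f): f = s·(1−u)/u.
f = 1.75 × (1 − 0.0677) / 0.0677 = 1.6315 / 0.0677 ≈ 24.1% per month.

Job-finding rate ≈ 24.1% per month.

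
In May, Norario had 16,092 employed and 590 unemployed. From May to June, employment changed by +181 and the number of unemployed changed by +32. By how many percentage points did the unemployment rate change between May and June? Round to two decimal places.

May: labor force = 16,092 + 590 = 16,682; u = 590/16,682 = 3.54%.
June: labor force = 16,273 + 622 = 16,895; u = 622/16,895 = 3.68%.
Change = 3.68% − 3.54% = +0.14 pp.

The unemployment rate changed by +0.14 percentage points.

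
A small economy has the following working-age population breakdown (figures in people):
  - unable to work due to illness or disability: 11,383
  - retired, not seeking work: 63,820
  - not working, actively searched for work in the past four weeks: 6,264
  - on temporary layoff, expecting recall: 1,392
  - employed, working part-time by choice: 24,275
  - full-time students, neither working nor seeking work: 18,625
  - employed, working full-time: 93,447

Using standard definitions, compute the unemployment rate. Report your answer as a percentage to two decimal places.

Employed = 24,275 + 93,447 = 117,722.
Unemployed = 6,264 + 1,392 = 7,656 (jobless and actively searching, or on temporary layoff).
Labor force = 117,722 + 7,656 = 125,378.
Unemployment rate = 7,656 / 125,378 = 6.11%.

Unemployment rate ≈ 6.11%.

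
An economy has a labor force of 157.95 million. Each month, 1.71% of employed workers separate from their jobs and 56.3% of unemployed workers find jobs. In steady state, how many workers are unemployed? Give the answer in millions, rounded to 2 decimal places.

Steady-state unemployment rate u* = s/(s+f) = 1.71/(1.71+56.3) = 0.029478.
Unemployed = u* × labor force = 0.029478 × 157.95 ≈ 4.66 million.

About 4.66 million are unemployed in steady state.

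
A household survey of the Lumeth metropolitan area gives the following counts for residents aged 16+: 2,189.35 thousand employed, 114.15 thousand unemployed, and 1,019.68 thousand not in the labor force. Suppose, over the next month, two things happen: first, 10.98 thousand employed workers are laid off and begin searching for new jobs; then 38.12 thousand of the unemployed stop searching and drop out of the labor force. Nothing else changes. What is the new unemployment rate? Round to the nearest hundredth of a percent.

New unemployment rate ≈ 3.84%.

Initially, labor force = 2,189.35 + 114.15 = 2,303.50 thousand, so u = 114.15/2,303.50 = 4.96%.
After the first change, employed falls and unemployed rises by 10.98; labor force unchanged → E = 2,178.37, U = 125.13, labor force = 2,303.50 thousand.
After the second change, unemployed and labor force both fall by 38.12 → E = 2,178.37, U = 87.01, labor force = 2,265.38 thousand.
New unemployment rate = 87.01 / 2,265.38 = 3.84%.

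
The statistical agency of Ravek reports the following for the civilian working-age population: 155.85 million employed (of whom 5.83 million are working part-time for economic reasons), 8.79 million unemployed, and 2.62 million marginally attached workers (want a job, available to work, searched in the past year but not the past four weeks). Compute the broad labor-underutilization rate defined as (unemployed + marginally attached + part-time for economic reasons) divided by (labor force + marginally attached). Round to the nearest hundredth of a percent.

Broad underutilization rate ≈ 10.31%.

Labor force = 155.85 + 8.79 = 164.64 million.
Numerator = 8.79 + 2.62 + 5.83 = 17.24 million.
Denominator = 164.64 + 2.62 = 167.26 million.
Broad rate = 17.24 / 167.26 = 10.31%.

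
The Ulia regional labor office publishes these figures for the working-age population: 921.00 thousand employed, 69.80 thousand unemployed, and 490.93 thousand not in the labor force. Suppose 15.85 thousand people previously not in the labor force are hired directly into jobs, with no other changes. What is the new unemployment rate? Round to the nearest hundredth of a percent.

New unemployment rate ≈ 6.93%.

Initially, labor force = 921.00 + 69.80 = 990.80 thousand, so u = 69.80/990.80 = 7.04%.
After the change, employed and labor force both rise by 15.85; unemployed unchanged → E = 936.85, U = 69.80, labor force = 1,006.65 thousand.
New unemployment rate = 69.80 / 1,006.65 = 6.93%.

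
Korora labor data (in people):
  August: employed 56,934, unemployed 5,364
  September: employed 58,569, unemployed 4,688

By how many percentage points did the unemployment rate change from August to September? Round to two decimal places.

August: labor force = 56,934 + 5,364 = 62,298; u = 5,364/62,298 = 8.61%.
September: labor force = 58,569 + 4,688 = 63,257; u = 4,688/63,257 = 7.41%.
Change = 7.41% − 8.61% = −1.20 pp.

The unemployment rate changed by −1.20 percentage points.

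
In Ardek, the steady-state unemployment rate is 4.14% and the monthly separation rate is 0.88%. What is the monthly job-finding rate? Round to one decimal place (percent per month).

Job-finding rate ≈ 20.4% per month.

From u* = s/(s+f): f = s·(1−u)/u.
f = 0.88 × (1 − 0.0414) / 0.0414 = 0.8436 / 0.0414 ≈ 20.4% per month.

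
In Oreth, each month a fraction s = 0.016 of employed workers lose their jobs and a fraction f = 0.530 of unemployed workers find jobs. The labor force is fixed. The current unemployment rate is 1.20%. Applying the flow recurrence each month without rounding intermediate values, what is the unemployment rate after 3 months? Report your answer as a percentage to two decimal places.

Unemployment rate after three months ≈ 2.77%.

With a fixed labor force, u_{t+1} = u_t + s·(1−u_t) − f·u_t = u_t·(1−s−f) + s.
Here 1−s−f = 0.454 and s = 0.016.
u_1 = 0.012000 × 0.454 + 0.016 = 0.021448.
u_2 = 0.021448 × 0.454 + 0.016 = 0.025737.
u_3 = 0.025737 × 0.454 + 0.016 = 0.027685.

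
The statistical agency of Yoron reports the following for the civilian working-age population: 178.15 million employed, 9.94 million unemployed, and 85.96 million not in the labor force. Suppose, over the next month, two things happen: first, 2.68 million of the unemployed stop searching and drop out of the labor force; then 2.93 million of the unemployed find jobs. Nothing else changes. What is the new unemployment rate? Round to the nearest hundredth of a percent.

Initially, labor force = 178.15 + 9.94 = 188.09 million, so u = 9.94/188.09 = 5.28%.
After the first change, unemployed and labor force both fall by 2.68 → E = 178.15, U = 7.26, labor force = 185.41 million.
After the second change, unemployed falls and employed rises by 2.93; labor force unchanged → E = 181.08, U = 4.33, labor force = 185.41 million.
New unemployment rate = 4.33 / 185.41 = 2.34%.

New unemployment rate ≈ 2.34%.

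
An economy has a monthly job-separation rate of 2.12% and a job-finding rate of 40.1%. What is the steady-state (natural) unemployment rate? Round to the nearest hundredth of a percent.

At steady state the flows balance: s·E = f·U, so U/(E+U) = s/(s+f).
u* = 2.12 / (2.12 + 40.1) = 2.12 / 42.22 = 5.02%.

Steady-state unemployment rate ≈ 5.02%.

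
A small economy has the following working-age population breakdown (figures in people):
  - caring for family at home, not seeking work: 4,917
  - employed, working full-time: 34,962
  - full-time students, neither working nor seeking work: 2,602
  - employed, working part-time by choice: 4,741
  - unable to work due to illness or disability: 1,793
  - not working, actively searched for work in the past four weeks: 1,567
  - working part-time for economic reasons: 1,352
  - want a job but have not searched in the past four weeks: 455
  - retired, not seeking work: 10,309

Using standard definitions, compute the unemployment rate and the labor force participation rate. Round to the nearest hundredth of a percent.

Unemployment rate ≈ 3.68%; labor force participation rate ≈ 67.98%.

Employed = 34,962 + 4,741 + 1,352 = 41,055 (anyone who worked, including part-time for economic reasons, counts as employed).
Unemployed = 1,567.
Labor force = 41,055 + 1,567 = 42,622.
Not in labor force = 4,917 + 2,602 + 1,793 + 455 + 10,309 = 20,076 (those not working and not actively searching are outside the labor force — including those who want a job but have given up searching).
Civilian working-age population = 42,622 + 20,076 = 62,698.
Unemployment rate = 1,567 / 42,622 = 3.68%.
Labor force participation rate = 42,622 / 62,698 = 67.98%.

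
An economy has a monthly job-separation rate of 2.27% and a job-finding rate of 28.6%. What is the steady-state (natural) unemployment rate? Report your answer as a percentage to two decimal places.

Steady-state unemployment rate ≈ 7.35%.

At steady state the flows balance: s·E = f·U, so U/(E+U) = s/(s+f).
u* = 2.27 / (2.27 + 28.6) = 2.27 / 30.87 = 7.35%.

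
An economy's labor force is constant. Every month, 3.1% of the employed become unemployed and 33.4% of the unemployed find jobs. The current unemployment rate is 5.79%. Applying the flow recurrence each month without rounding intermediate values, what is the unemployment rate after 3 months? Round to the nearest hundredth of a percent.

Unemployment rate after three months ≈ 7.80%.

With a fixed labor force, u_{t+1} = u_t + s·(1−u_t) − f·u_t = u_t·(1−s−f) + s.
Here 1−s−f = 0.635 and s = 0.031.
u_1 = 0.057900 × 0.635 + 0.031 = 0.067767.
u_2 = 0.067767 × 0.635 + 0.031 = 0.074032.
u_3 = 0.074032 × 0.635 + 0.031 = 0.078010.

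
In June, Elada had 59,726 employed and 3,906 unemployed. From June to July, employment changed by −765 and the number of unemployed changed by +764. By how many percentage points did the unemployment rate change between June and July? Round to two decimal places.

The unemployment rate changed by +1.20 percentage points.

June: labor force = 59,726 + 3,906 = 63,632; u = 3,906/63,632 = 6.14%.
July: labor force = 58,961 + 4,670 = 63,631; u = 4,670/63,631 = 7.34%.
Change = 7.34% − 6.14% = +1.20 pp.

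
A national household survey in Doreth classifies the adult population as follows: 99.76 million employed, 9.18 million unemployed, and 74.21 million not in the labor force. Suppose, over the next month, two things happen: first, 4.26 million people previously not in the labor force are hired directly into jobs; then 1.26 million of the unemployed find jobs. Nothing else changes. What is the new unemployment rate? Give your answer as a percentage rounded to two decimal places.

Initially, labor force = 99.76 + 9.18 = 108.94 million, so u = 9.18/108.94 = 8.43%.
After the first change, employed and labor force both rise by 4.26; unemployed unchanged → E = 104.02, U = 9.18, labor force = 113.20 million.
After the second change, unemployed falls and employed rises by 1.26; labor force unchanged → E = 105.28, U = 7.92, labor force = 113.20 million.
New unemployment rate = 7.92 / 113.20 = 7.00%.

New unemployment rate ≈ 7.00%.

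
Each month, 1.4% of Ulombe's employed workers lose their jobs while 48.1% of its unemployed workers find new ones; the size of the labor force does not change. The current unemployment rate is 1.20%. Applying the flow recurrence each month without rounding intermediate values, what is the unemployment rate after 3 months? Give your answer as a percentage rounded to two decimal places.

Unemployment rate after three months ≈ 2.62%.

With a fixed labor force, u_{t+1} = u_t + s·(1−u_t) − f·u_t = u_t·(1−s−f) + s.
Here 1−s−f = 0.505 and s = 0.014.
u_1 = 0.012000 × 0.505 + 0.014 = 0.020060.
u_2 = 0.020060 × 0.505 + 0.014 = 0.024130.
u_3 = 0.024130 × 0.505 + 0.014 = 0.026186.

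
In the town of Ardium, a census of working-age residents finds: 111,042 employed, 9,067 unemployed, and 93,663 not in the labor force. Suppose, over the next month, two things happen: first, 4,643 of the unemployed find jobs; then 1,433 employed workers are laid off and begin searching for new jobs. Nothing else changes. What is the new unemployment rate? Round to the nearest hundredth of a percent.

Initially, labor force = 111,042 + 9,067 = 120,109, so u = 9,067/120,109 = 7.55%.
After the first change, unemployed falls and employed rises by 4,643; labor force unchanged → E = 115,685, U = 4,424, labor force = 120,109.
After the second change, employed falls and unemployed rises by 1,433; labor force unchanged → E = 114,252, U = 5,857, labor force = 120,109.
New unemployment rate = 5,857 / 120,109 = 4.88%.

New unemployment rate ≈ 4.88%.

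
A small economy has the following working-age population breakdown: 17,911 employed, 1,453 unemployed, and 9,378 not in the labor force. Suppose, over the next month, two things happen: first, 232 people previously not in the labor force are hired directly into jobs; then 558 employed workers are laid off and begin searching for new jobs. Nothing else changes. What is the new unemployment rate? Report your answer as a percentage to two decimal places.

New unemployment rate ≈ 10.26%.

Initially, labor force = 17,911 + 1,453 = 19,364, so u = 1,453/19,364 = 7.50%.
After the first change, employed and labor force both rise by 232; unemployed unchanged → E = 18,143, U = 1,453, labor force = 19,596.
After the second change, employed falls and unemployed rises by 558; labor force unchanged → E = 17,585, U = 2,011, labor force = 19,596.
New unemployment rate = 2,011 / 19,596 = 10.26%.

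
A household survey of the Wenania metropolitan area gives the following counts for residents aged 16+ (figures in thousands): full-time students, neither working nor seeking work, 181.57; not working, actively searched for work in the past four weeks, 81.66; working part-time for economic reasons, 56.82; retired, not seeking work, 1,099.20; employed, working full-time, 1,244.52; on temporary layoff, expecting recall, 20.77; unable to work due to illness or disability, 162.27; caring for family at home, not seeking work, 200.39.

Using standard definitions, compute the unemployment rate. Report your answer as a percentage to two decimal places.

Employed = 56.82 + 1,244.52 = 1,301.34 thousand (anyone who worked, including part-time for economic reasons, counts as employed).
Unemployed = 81.66 + 20.77 = 102.43 thousand (jobless and actively searching, or on temporary layoff).
Labor force = 1,301.34 + 102.43 = 1,403.77 thousand.
Unemployment rate = 102.43 / 1,403.77 = 7.30%.

Unemployment rate ≈ 7.30%.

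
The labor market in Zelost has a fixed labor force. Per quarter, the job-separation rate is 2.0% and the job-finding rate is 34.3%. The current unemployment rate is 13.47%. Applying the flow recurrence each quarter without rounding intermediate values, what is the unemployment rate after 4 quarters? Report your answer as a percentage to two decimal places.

Unemployment rate after four quarters ≈ 6.82%.

With a fixed labor force, u_{t+1} = u_t + s·(1−u_t) − f·u_t = u_t·(1−s−f) + s.
Here 1−s−f = 0.637 and s = 0.020.
u_1 = 0.134700 × 0.637 + 0.020 = 0.105804.
u_2 = 0.105804 × 0.637 + 0.020 = 0.087397.
u_3 = 0.087397 × 0.637 + 0.020 = 0.075672.
u_4 = 0.075672 × 0.637 + 0.020 = 0.068203.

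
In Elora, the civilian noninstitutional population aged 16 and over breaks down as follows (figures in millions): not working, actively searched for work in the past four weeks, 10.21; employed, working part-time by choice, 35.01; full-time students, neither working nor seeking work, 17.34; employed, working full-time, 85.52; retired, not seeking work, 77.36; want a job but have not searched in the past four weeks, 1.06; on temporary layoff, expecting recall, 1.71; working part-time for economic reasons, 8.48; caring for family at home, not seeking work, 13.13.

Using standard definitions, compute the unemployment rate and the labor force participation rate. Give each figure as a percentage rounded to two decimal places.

Employed = 35.01 + 85.52 + 8.48 = 129.01 million (anyone who worked, including part-time for economic reasons, counts as employed).
Unemployed = 10.21 + 1.71 = 11.92 million (jobless and actively searching, or on temporary layoff).
Labor force = 129.01 + 11.92 = 140.93 million.
Not in labor force = 17.34 + 77.36 + 1.06 + 13.13 = 108.89 million (those not working and not actively searching are outside the labor force — including those who want a job but have given up searching).
Civilian working-age population = 140.93 + 108.89 = 249.82 million.
Unemployment rate = 11.92 / 140.93 = 8.46%.
Labor force participation rate = 140.93 / 249.82 = 56.41%.

Unemployment rate ≈ 8.46%; labor force participation rate ≈ 56.41%.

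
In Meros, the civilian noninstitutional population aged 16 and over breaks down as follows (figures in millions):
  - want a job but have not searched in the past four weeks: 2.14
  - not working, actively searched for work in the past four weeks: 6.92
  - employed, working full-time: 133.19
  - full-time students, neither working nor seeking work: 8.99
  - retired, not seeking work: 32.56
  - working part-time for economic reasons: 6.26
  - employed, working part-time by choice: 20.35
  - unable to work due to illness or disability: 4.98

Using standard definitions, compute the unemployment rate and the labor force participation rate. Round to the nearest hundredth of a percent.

Unemployment rate ≈ 4.15%; labor force participation rate ≈ 77.40%.

Employed = 133.19 + 6.26 + 20.35 = 159.80 million (anyone who worked, including part-time for economic reasons, counts as employed).
Unemployed = 6.92 million.
Labor force = 159.80 + 6.92 = 166.72 million.
Not in labor force = 2.14 + 8.99 + 32.56 + 4.98 = 48.67 million (those not working and not actively searching are outside the labor force — including those who want a job but have given up searching).
Civilian working-age population = 166.72 + 48.67 = 215.39 million.
Unemployment rate = 6.92 / 166.72 = 4.15%.
Labor force participation rate = 166.72 / 215.39 = 77.40%.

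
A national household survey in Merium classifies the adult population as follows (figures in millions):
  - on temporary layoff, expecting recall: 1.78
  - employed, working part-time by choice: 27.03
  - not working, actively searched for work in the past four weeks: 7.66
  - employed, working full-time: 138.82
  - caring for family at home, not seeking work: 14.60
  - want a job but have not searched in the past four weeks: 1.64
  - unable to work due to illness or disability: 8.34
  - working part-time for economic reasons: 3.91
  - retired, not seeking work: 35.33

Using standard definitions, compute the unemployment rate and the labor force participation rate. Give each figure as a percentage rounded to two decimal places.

Unemployment rate ≈ 5.27%; labor force participation rate ≈ 74.94%.

Employed = 27.03 + 138.82 + 3.91 = 169.76 million (anyone who worked, including part-time for economic reasons, counts as employed).
Unemployed = 1.78 + 7.66 = 9.44 million (jobless and actively searching, or on temporary layoff).
Labor force = 169.76 + 9.44 = 179.20 million.
Not in labor force = 14.60 + 1.64 + 8.34 + 35.33 = 59.91 million (those not working and not actively searching are outside the labor force — including those who want a job but have given up searching).
Civilian working-age population = 179.20 + 59.91 = 239.11 million.
Unemployment rate = 9.44 / 179.20 = 5.27%.
Labor force participation rate = 179.20 / 239.11 = 74.94%.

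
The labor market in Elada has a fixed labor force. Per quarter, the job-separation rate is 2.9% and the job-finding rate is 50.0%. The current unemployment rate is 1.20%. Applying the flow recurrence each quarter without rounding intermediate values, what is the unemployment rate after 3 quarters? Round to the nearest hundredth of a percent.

With a fixed labor force, u_{t+1} = u_t + s·(1−u_t) − f·u_t = u_t·(1−s−f) + s.
Here 1−s−f = 0.471 and s = 0.029.
u_1 = 0.012000 × 0.471 + 0.029 = 0.034652.
u_2 = 0.034652 × 0.471 + 0.029 = 0.045321.
u_3 = 0.045321 × 0.471 + 0.029 = 0.050346.

Unemployment rate after three quarters ≈ 5.03%.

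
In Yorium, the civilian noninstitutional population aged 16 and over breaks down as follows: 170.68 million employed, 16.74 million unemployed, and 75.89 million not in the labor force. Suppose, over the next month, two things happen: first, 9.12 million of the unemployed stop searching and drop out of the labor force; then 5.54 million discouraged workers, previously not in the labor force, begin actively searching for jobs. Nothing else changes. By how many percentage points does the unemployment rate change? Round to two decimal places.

The unemployment rate changes by −1.77 percentage points.

Initially, labor force = 170.68 + 16.74 = 187.42 million, so u = 16.74/187.42 = 8.93%.
After the first change, unemployed and labor force both fall by 9.12 → E = 170.68, U = 7.62, labor force = 178.30 million.
After the second change, unemployed and labor force both rise by 5.54 → E = 170.68, U = 13.16, labor force = 183.84 million.
New unemployment rate = 13.16 / 183.84 = 7.16%.
Change = 7.16% − 8.93% = −1.77 percentage points.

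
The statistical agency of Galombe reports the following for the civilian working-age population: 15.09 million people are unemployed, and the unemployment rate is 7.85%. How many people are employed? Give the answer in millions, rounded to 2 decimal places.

About 177.14 million are employed.

Labor force = U / u = 15.09 / 0.0785 ≈ 192.23 million.
Employed = labor force − unemployed = 192.23 − 15.09 = 177.14 million.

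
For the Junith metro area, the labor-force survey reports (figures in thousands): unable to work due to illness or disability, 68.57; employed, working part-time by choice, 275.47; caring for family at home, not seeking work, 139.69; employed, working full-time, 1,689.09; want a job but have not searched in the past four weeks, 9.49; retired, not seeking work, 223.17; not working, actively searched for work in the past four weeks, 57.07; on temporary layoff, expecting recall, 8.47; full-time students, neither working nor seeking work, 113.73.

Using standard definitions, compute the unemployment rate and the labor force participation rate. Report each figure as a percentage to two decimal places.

Employed = 275.47 + 1,689.09 = 1,964.56 thousand.
Unemployed = 57.07 + 8.47 = 65.54 thousand (jobless and actively searching, or on temporary layoff).
Labor force = 1,964.56 + 65.54 = 2,030.10 thousand.
Not in labor force = 68.57 + 139.69 + 9.49 + 223.17 + 113.73 = 554.65 thousand (those not working and not actively searching are outside the labor force — including those who want a job but have given up searching).
Civilian working-age population = 2,030.10 + 554.65 = 2,584.75 thousand.
Unemployment rate = 65.54 / 2,030.10 = 3.23%.
Labor force participation rate = 2,030.10 / 2,584.75 = 78.54%.

Unemployment rate ≈ 3.23%; labor force participation rate ≈ 78.54%.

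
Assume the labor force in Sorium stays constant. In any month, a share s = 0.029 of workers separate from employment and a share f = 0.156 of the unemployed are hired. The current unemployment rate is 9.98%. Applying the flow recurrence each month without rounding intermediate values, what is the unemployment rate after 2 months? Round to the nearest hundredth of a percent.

With a fixed labor force, u_{t+1} = u_t + s·(1−u_t) − f·u_t = u_t·(1−s−f) + s.
Here 1−s−f = 0.815 and s = 0.029.
u_1 = 0.099800 × 0.815 + 0.029 = 0.110337.
u_2 = 0.110337 × 0.815 + 0.029 = 0.118925.

Unemployment rate after two months ≈ 11.89%.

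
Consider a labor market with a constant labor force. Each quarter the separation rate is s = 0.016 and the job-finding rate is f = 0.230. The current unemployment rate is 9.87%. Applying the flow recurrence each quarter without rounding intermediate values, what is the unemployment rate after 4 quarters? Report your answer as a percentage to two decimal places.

With a fixed labor force, u_{t+1} = u_t + s·(1−u_t) − f·u_t = u_t·(1−s−f) + s.
Here 1−s−f = 0.754 and s = 0.016.
u_1 = 0.098700 × 0.754 + 0.016 = 0.090420.
u_2 = 0.090420 × 0.754 + 0.016 = 0.084177.
u_3 = 0.084177 × 0.754 + 0.016 = 0.079469.
u_4 = 0.079469 × 0.754 + 0.016 = 0.075920.

Unemployment rate after four quarters ≈ 7.59%.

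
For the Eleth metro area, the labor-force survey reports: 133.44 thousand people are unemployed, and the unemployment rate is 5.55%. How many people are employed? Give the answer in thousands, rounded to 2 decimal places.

Labor force = U / u = 133.44 / 0.0555 ≈ 2,404.32 thousand.
Employed = labor force − unemployed = 2,404.32 − 133.44 = 2,270.88 thousand.

About 2,270.88 thousand are employed.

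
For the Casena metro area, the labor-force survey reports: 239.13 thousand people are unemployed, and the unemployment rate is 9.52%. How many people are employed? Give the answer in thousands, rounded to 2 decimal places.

About 2,272.74 thousand are employed.

Labor force = U / u = 239.13 / 0.0952 ≈ 2,511.87 thousand.
Employed = labor force − unemployed = 2,511.87 − 239.13 = 2,272.74 thousand.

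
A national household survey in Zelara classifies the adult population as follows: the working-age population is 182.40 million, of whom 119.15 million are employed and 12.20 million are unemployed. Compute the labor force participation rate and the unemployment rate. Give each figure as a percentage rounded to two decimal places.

Labor force participation rate ≈ 72.01%; unemployment rate ≈ 9.29%.

Labor force = employed + unemployed = 119.15 + 12.20 = 131.35 million.
Unemployment rate = 12.20 / 131.35 = 9.29%.
Labor force participation rate = 131.35 / 182.40 = 72.01%.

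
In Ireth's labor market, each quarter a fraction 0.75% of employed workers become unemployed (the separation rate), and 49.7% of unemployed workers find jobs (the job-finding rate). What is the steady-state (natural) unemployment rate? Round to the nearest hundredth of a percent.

Steady-state unemployment rate ≈ 1.49%.

At steady state the flows balance: s·E = f·U, so U/(E+U) = s/(s+f).
u* = 0.75 / (0.75 + 49.7) = 0.75 / 50.45 = 1.49%.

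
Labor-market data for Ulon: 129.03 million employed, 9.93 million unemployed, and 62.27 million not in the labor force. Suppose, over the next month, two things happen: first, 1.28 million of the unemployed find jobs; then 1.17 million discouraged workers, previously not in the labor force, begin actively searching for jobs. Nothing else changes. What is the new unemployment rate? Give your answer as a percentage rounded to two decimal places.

Initially, labor force = 129.03 + 9.93 = 138.96 million, so u = 9.93/138.96 = 7.15%.
After the first change, unemployed falls and employed rises by 1.28; labor force unchanged → E = 130.31, U = 8.65, labor force = 138.96 million.
After the second change, unemployed and labor force both rise by 1.17 → E = 130.31, U = 9.82, labor force = 140.13 million.
New unemployment rate = 9.82 / 140.13 = 7.01%.

New unemployment rate ≈ 7.01%.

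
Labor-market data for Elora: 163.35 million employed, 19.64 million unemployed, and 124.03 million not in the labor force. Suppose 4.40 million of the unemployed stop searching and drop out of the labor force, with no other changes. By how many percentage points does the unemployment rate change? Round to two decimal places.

The unemployment rate changes by −2.20 percentage points.

Initially, labor force = 163.35 + 19.64 = 182.99 million, so u = 19.64/182.99 = 10.73%.
After the change, unemployed and labor force both fall by 4.40 → E = 163.35, U = 15.24, labor force = 178.59 million.
New unemployment rate = 15.24 / 178.59 = 8.53%.
Change = 8.53% − 10.73% = −2.20 percentage points.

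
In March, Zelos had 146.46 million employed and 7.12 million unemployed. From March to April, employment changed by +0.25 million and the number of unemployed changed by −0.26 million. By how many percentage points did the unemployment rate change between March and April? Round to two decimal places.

March: labor force = 146.46 + 7.12 = 153.58; u = 7.12/153.58 = 4.64%.
April: labor force = 146.71 + 6.86 = 153.57; u = 6.86/153.57 = 4.47%.
Change = 4.47% − 4.64% = −0.17 pp.

The unemployment rate changed by −0.17 percentage points.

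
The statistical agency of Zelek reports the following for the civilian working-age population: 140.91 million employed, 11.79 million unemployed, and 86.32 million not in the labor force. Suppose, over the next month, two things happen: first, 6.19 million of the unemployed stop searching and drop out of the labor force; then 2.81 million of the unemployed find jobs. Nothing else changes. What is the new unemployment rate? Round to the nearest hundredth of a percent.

New unemployment rate ≈ 1.90%.

Initially, labor force = 140.91 + 11.79 = 152.70 million, so u = 11.79/152.70 = 7.72%.
After the first change, unemployed and labor force both fall by 6.19 → E = 140.91, U = 5.60, labor force = 146.51 million.
After the second change, unemployed falls and employed rises by 2.81; labor force unchanged → E = 143.72, U = 2.79, labor force = 146.51 million.
New unemployment rate = 2.79 / 146.51 = 1.90%.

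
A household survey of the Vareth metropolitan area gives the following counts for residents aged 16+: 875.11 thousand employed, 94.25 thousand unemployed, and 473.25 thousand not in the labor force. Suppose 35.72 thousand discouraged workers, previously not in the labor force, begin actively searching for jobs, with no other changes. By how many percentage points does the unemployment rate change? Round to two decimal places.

The unemployment rate changes by +3.21 percentage points.

Initially, labor force = 875.11 + 94.25 = 969.36 thousand, so u = 94.25/969.36 = 9.72%.
After the change, unemployed and labor force both rise by 35.72 → E = 875.11, U = 129.97, labor force = 1,005.08 thousand.
New unemployment rate = 129.97 / 1,005.08 = 12.93%.
Change = 12.93% − 9.72% = +3.21 percentage points.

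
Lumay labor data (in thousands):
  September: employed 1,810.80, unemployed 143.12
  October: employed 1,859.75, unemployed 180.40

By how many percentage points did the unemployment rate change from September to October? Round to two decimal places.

The unemployment rate changed by +1.52 percentage points.

September: labor force = 1,810.80 + 143.12 = 1,953.92; u = 143.12/1,953.92 = 7.32%.
October: labor force = 1,859.75 + 180.40 = 2,040.15; u = 180.40/2,040.15 = 8.84%.
Change = 8.84% − 7.32% = +1.52 pp.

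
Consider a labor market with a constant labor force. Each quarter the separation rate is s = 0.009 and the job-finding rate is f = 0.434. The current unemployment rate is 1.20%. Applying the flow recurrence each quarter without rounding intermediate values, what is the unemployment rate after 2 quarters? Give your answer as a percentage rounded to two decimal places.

Unemployment rate after two quarters ≈ 1.77%.

With a fixed labor force, u_{t+1} = u_t + s·(1−u_t) − f·u_t = u_t·(1−s−f) + s.
Here 1−s−f = 0.557 and s = 0.009.
u_1 = 0.012000 × 0.557 + 0.009 = 0.015684.
u_2 = 0.015684 × 0.557 + 0.009 = 0.017736.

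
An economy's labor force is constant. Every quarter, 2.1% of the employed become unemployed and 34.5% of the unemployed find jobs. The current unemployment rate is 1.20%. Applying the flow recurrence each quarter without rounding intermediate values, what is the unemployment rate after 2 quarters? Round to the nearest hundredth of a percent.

Unemployment rate after two quarters ≈ 3.91%.

With a fixed labor force, u_{t+1} = u_t + s·(1−u_t) − f·u_t = u_t·(1−s−f) + s.
Here 1−s−f = 0.634 and s = 0.021.
u_1 = 0.012000 × 0.634 + 0.021 = 0.028608.
u_2 = 0.028608 × 0.634 + 0.021 = 0.039137.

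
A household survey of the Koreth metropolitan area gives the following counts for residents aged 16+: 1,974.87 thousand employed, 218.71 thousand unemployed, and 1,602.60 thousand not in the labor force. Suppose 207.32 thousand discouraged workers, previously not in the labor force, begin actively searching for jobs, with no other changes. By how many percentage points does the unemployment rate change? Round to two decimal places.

Initially, labor force = 1,974.87 + 218.71 = 2,193.58 thousand, so u = 218.71/2,193.58 = 9.97%.
After the change, unemployed and labor force both rise by 207.32 → E = 1,974.87, U = 426.03, labor force = 2,400.90 thousand.
New unemployment rate = 426.03 / 2,400.90 = 17.74%.
Change = 17.74% − 9.97% = +7.77 percentage points.

The unemployment rate changes by +7.77 percentage points.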